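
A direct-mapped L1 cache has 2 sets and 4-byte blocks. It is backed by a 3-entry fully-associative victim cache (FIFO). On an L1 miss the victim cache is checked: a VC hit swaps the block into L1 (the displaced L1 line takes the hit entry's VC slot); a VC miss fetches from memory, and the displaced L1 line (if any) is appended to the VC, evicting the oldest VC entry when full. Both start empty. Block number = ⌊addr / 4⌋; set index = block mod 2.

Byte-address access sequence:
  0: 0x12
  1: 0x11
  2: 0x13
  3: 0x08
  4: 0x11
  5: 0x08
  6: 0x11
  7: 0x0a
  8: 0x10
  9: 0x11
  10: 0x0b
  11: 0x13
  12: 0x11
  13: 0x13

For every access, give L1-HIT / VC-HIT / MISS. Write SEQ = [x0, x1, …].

SEQ = [MISS, L1-HIT, L1-HIT, MISS, VC-HIT, VC-HIT, VC-HIT, VC-HIT, VC-HIT, L1-HIT, VC-HIT, VC-HIT, L1-HIT, L1-HIT]

  [0] addr=0x12 blk=4 s=0: MISS | VC []
  [1] addr=0x11 blk=4 s=0: L1-HIT | VC []
  [2] addr=0x13 blk=4 s=0: L1-HIT | VC []
  [3] addr=0x8 blk=2 s=0: MISS | VC [4]
  [4] addr=0x11 blk=4 s=0: VC-HIT | VC [2]
  [5] addr=0x8 blk=2 s=0: VC-HIT | VC [4]
  [6] addr=0x11 blk=4 s=0: VC-HIT | VC [2]
  [7] addr=0xa blk=2 s=0: VC-HIT | VC [4]
  [8] addr=0x10 blk=4 s=0: VC-HIT | VC [2]
  [9] addr=0x11 blk=4 s=0: L1-HIT | VC [2]
  [10] addr=0xb blk=2 s=0: VC-HIT | VC [4]
  [11] addr=0x13 blk=4 s=0: VC-HIT | VC [2]
  [12] addr=0x11 blk=4 s=0: L1-HIT | VC [2]
  [13] addr=0x13 blk=4 s=0: L1-HIT | VC [2]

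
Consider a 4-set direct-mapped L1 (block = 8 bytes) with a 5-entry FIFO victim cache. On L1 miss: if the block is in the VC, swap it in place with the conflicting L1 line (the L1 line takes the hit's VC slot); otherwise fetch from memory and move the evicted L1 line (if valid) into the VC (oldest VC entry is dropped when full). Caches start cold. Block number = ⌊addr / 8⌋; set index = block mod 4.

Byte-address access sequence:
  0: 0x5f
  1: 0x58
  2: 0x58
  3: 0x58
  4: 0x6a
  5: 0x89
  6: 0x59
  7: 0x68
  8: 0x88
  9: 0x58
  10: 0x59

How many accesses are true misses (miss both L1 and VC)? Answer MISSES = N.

MISSES = 3

#0 0x5f→b11/s3 MISS; vc=[]
#1 0x58→b11/s3 L1-HIT; vc=[]
#2 0x58→b11/s3 L1-HIT; vc=[]
#3 0x58→b11/s3 L1-HIT; vc=[]
#4 0x6a→b13/s1 MISS; vc=[]
#5 0x89→b17/s1 MISS; vc=[13]
#6 0x59→b11/s3 L1-HIT; vc=[13]
#7 0x68→b13/s1 VC-HIT; vc=[17]
#8 0x88→b17/s1 VC-HIT; vc=[13]
#9 0x58→b11/s3 L1-HIT; vc=[13]
#10 0x59→b11/s3 L1-HIT; vc=[13]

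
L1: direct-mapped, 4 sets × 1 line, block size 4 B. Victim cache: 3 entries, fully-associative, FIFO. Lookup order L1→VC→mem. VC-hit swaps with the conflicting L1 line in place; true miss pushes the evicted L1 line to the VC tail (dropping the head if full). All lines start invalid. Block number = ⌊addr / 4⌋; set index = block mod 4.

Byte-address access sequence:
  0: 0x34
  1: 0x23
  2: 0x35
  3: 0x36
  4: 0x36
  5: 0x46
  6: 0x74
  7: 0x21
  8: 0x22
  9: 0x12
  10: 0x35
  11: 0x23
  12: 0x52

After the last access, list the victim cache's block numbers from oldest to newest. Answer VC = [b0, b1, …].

  [0] addr=0x34 blk=13 s=1: MISS | VC []
  [1] addr=0x23 blk=8 s=0: MISS | VC []
  [2] addr=0x35 blk=13 s=1: L1-HIT | VC []
  [3] addr=0x36 blk=13 s=1: L1-HIT | VC []
  [4] addr=0x36 blk=13 s=1: L1-HIT | VC []
  [5] addr=0x46 blk=17 s=1: MISS | VC [13]
  [6] addr=0x74 blk=29 s=1: MISS | VC [13, 17]
  [7] addr=0x21 blk=8 s=0: L1-HIT | VC [13, 17]
  [8] addr=0x22 blk=8 s=0: L1-HIT | VC [13, 17]
  [9] addr=0x12 blk=4 s=0: MISS | VC [13, 17, 8]
  [10] addr=0x35 blk=13 s=1: VC-HIT | VC [29, 17, 8]
  [11] addr=0x23 blk=8 s=0: VC-HIT | VC [29, 17, 4]
  [12] addr=0x52 blk=20 s=0: MISS | VC [17, 4, 8]

VC = [17, 4, 8]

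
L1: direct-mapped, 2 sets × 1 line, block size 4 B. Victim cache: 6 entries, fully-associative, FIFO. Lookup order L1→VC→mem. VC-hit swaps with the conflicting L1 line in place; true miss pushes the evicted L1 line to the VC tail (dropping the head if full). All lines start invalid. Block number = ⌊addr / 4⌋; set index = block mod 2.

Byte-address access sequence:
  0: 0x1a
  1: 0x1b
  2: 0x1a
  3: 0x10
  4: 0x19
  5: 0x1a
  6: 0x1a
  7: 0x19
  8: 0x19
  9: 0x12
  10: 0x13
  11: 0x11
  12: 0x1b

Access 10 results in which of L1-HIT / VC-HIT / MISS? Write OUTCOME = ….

OUTCOME = L1-HIT

0: 0x1a (blk 6, set 0) → MISS  vc=[]
1: 0x1b (blk 6, set 0) → L1-HIT  vc=[]
2: 0x1a (blk 6, set 0) → L1-HIT  vc=[]
3: 0x10 (blk 4, set 0) → MISS  vc=[6]
4: 0x19 (blk 6, set 0) → VC-HIT  vc=[4]
5: 0x1a (blk 6, set 0) → L1-HIT  vc=[4]
6: 0x1a (blk 6, set 0) → L1-HIT  vc=[4]
7: 0x19 (blk 6, set 0) → L1-HIT  vc=[4]
8: 0x19 (blk 6, set 0) → L1-HIT  vc=[4]
9: 0x12 (blk 4, set 0) → VC-HIT  vc=[6]
10: 0x13 (blk 4, set 0) → L1-HIT  vc=[6]
11: 0x11 (blk 4, set 0) → L1-HIT  vc=[6]
12: 0x1b (blk 6, set 0) → VC-HIT  vc=[4]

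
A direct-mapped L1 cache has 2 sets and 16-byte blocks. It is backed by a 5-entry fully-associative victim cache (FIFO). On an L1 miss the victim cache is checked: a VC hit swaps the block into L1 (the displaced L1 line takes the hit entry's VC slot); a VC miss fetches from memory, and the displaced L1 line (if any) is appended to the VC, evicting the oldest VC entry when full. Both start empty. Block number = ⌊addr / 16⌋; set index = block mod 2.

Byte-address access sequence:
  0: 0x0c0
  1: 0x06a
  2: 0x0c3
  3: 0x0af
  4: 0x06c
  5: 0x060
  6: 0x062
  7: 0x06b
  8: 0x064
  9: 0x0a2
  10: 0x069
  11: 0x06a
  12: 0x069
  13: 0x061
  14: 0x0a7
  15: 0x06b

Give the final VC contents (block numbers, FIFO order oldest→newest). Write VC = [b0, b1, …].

VC = [10, 12]

  [0] addr=0xc0 blk=12 s=0: MISS | VC []
  [1] addr=0x6a blk=6 s=0: MISS | VC [12]
  [2] addr=0xc3 blk=12 s=0: VC-HIT | VC [6]
  [3] addr=0xaf blk=10 s=0: MISS | VC [6, 12]
  [4] addr=0x6c blk=6 s=0: VC-HIT | VC [10, 12]
  [5] addr=0x60 blk=6 s=0: L1-HIT | VC [10, 12]
  [6] addr=0x62 blk=6 s=0: L1-HIT | VC [10, 12]
  [7] addr=0x6b blk=6 s=0: L1-HIT | VC [10, 12]
  [8] addr=0x64 blk=6 s=0: L1-HIT | VC [10, 12]
  [9] addr=0xa2 blk=10 s=0: VC-HIT | VC [6, 12]
  [10] addr=0x69 blk=6 s=0: VC-HIT | VC [10, 12]
  [11] addr=0x6a blk=6 s=0: L1-HIT | VC [10, 12]
  [12] addr=0x69 blk=6 s=0: L1-HIT | VC [10, 12]
  [13] addr=0x61 blk=6 s=0: L1-HIT | VC [10, 12]
  [14] addr=0xa7 blk=10 s=0: VC-HIT | VC [6, 12]
  [15] addr=0x6b blk=6 s=0: VC-HIT | VC [10, 12]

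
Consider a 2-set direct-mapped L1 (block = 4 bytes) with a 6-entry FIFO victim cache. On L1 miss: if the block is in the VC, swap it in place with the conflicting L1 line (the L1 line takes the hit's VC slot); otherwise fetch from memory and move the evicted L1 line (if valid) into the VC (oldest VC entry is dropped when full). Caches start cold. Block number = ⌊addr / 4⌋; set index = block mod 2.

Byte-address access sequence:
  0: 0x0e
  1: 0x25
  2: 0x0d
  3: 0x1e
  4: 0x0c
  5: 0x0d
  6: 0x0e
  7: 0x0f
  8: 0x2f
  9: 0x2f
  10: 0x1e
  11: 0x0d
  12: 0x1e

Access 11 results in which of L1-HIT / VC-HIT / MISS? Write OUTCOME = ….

OUTCOME = VC-HIT

  [0] addr=0xe blk=3 s=1: MISS | VC []
  [1] addr=0x25 blk=9 s=1: MISS | VC [3]
  [2] addr=0xd blk=3 s=1: VC-HIT | VC [9]
  [3] addr=0x1e blk=7 s=1: MISS | VC [9, 3]
  [4] addr=0xc blk=3 s=1: VC-HIT | VC [9, 7]
  [5] addr=0xd blk=3 s=1: L1-HIT | VC [9, 7]
  [6] addr=0xe blk=3 s=1: L1-HIT | VC [9, 7]
  [7] addr=0xf blk=3 s=1: L1-HIT | VC [9, 7]
  [8] addr=0x2f blk=11 s=1: MISS | VC [9, 7, 3]
  [9] addr=0x2f blk=11 s=1: L1-HIT | VC [9, 7, 3]
  [10] addr=0x1e blk=7 s=1: VC-HIT | VC [9, 11, 3]
  [11] addr=0xd blk=3 s=1: VC-HIT | VC [9, 11, 7]
  [12] addr=0x1e blk=7 s=1: VC-HIT | VC [9, 11, 3]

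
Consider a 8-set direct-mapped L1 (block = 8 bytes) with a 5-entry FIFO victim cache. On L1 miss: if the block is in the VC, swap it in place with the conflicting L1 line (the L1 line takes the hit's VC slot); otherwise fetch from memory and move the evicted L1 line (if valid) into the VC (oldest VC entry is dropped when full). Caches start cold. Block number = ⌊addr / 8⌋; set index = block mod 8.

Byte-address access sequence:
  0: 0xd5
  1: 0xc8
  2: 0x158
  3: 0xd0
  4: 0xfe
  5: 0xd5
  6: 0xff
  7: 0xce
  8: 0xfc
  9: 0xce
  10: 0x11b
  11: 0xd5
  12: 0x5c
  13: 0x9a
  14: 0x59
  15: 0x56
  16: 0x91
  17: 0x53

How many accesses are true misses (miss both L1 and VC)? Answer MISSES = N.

  [0] addr=0xd5 blk=26 s=2: MISS | VC []
  [1] addr=0xc8 blk=25 s=1: MISS | VC []
  [2] addr=0x158 blk=43 s=3: MISS | VC []
  [3] addr=0xd0 blk=26 s=2: L1-HIT | VC []
  [4] addr=0xfe blk=31 s=7: MISS | VC []
  [5] addr=0xd5 blk=26 s=2: L1-HIT | VC []
  [6] addr=0xff blk=31 s=7: L1-HIT | VC []
  [7] addr=0xce blk=25 s=1: L1-HIT | VC []
  [8] addr=0xfc blk=31 s=7: L1-HIT | VC []
  [9] addr=0xce blk=25 s=1: L1-HIT | VC []
  [10] addr=0x11b blk=35 s=3: MISS | VC [43]
  [11] addr=0xd5 blk=26 s=2: L1-HIT | VC [43]
  [12] addr=0x5c blk=11 s=3: MISS | VC [43, 35]
  [13] addr=0x9a blk=19 s=3: MISS | VC [43, 35, 11]
  [14] addr=0x59 blk=11 s=3: VC-HIT | VC [43, 35, 19]
  [15] addr=0x56 blk=10 s=2: MISS | VC [43, 35, 19, 26]
  [16] addr=0x91 blk=18 s=2: MISS | VC [43, 35, 19, 26, 10]
  [17] addr=0x53 blk=10 s=2: VC-HIT | VC [43, 35, 19, 26, 18]

MISSES = 9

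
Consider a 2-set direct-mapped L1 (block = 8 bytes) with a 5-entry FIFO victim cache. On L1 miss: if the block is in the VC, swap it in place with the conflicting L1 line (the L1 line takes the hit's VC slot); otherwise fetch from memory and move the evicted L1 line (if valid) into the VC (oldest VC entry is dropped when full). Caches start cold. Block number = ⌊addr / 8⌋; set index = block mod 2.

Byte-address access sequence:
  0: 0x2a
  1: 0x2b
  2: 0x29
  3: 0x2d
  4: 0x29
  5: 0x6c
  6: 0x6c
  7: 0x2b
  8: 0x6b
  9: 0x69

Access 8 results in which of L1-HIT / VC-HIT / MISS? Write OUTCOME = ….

OUTCOME = VC-HIT

0: 0x2a (blk 5, set 1) → MISS  vc=[]
1: 0x2b (blk 5, set 1) → L1-HIT  vc=[]
2: 0x29 (blk 5, set 1) → L1-HIT  vc=[]
3: 0x2d (blk 5, set 1) → L1-HIT  vc=[]
4: 0x29 (blk 5, set 1) → L1-HIT  vc=[]
5: 0x6c (blk 13, set 1) → MISS  vc=[5]
6: 0x6c (blk 13, set 1) → L1-HIT  vc=[5]
7: 0x2b (blk 5, set 1) → VC-HIT  vc=[13]
8: 0x6b (blk 13, set 1) → VC-HIT  vc=[5]
9: 0x69 (blk 13, set 1) → L1-HIT  vc=[5]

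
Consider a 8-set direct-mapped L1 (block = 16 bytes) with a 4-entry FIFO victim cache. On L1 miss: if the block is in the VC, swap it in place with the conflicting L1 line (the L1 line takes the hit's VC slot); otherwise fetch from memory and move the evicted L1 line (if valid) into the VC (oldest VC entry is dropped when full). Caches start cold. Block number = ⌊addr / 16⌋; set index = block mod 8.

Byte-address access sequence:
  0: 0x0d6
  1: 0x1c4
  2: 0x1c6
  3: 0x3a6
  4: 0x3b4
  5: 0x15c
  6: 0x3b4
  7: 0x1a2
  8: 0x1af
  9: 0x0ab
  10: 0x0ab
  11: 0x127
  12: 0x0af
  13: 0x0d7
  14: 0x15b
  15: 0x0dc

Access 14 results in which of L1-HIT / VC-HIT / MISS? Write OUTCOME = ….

OUTCOME = VC-HIT

0: 0xd6 (blk 13, set 5) → MISS  vc=[]
1: 0x1c4 (blk 28, set 4) → MISS  vc=[]
2: 0x1c6 (blk 28, set 4) → L1-HIT  vc=[]
3: 0x3a6 (blk 58, set 2) → MISS  vc=[]
4: 0x3b4 (blk 59, set 3) → MISS  vc=[]
5: 0x15c (blk 21, set 5) → MISS  vc=[13]
6: 0x3b4 (blk 59, set 3) → L1-HIT  vc=[13]
7: 0x1a2 (blk 26, set 2) → MISS  vc=[13, 58]
8: 0x1af (blk 26, set 2) → L1-HIT  vc=[13, 58]
9: 0xab (blk 10, set 2) → MISS  vc=[13, 58, 26]
10: 0xab (blk 10, set 2) → L1-HIT  vc=[13, 58, 26]
11: 0x127 (blk 18, set 2) → MISS  vc=[13, 58, 26, 10]
12: 0xaf (blk 10, set 2) → VC-HIT  vc=[13, 58, 26, 18]
13: 0xd7 (blk 13, set 5) → VC-HIT  vc=[21, 58, 26, 18]
14: 0x15b (blk 21, set 5) → VC-HIT  vc=[13, 58, 26, 18]
15: 0xdc (blk 13, set 5) → VC-HIT  vc=[21, 58, 26, 18]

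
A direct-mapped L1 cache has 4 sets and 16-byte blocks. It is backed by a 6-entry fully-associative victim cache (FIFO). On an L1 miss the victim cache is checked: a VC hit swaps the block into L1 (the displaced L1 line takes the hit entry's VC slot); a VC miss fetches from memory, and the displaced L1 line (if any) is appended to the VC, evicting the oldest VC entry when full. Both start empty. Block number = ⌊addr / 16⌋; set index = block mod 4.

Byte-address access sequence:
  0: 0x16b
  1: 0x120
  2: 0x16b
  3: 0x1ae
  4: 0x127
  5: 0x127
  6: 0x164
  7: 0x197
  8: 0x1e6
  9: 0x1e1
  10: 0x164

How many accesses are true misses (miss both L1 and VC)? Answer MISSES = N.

  [0] addr=0x16b blk=22 s=2: MISS | VC []
  [1] addr=0x120 blk=18 s=2: MISS | VC [22]
  [2] addr=0x16b blk=22 s=2: VC-HIT | VC [18]
  [3] addr=0x1ae blk=26 s=2: MISS | VC [18, 22]
  [4] addr=0x127 blk=18 s=2: VC-HIT | VC [26, 22]
  [5] addr=0x127 blk=18 s=2: L1-HIT | VC [26, 22]
  [6] addr=0x164 blk=22 s=2: VC-HIT | VC [26, 18]
  [7] addr=0x197 blk=25 s=1: MISS | VC [26, 18]
  [8] addr=0x1e6 blk=30 s=2: MISS | VC [26, 18, 22]
  [9] addr=0x1e1 blk=30 s=2: L1-HIT | VC [26, 18, 22]
  [10] addr=0x164 blk=22 s=2: VC-HIT | VC [26, 18, 30]

MISSES = 5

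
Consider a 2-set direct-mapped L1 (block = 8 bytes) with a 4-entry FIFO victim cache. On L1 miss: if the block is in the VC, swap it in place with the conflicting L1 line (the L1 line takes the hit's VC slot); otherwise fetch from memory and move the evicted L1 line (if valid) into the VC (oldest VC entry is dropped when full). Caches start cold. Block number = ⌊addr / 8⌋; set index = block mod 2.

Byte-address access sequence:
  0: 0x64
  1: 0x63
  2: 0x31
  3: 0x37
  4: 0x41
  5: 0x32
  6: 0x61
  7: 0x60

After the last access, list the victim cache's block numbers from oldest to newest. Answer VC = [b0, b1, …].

0: 0x64 (blk 12, set 0) → MISS  vc=[]
1: 0x63 (blk 12, set 0) → L1-HIT  vc=[]
2: 0x31 (blk 6, set 0) → MISS  vc=[12]
3: 0x37 (blk 6, set 0) → L1-HIT  vc=[12]
4: 0x41 (blk 8, set 0) → MISS  vc=[12, 6]
5: 0x32 (blk 6, set 0) → VC-HIT  vc=[12, 8]
6: 0x61 (blk 12, set 0) → VC-HIT  vc=[6, 8]
7: 0x60 (blk 12, set 0) → L1-HIT  vc=[6, 8]

VC = [6, 8]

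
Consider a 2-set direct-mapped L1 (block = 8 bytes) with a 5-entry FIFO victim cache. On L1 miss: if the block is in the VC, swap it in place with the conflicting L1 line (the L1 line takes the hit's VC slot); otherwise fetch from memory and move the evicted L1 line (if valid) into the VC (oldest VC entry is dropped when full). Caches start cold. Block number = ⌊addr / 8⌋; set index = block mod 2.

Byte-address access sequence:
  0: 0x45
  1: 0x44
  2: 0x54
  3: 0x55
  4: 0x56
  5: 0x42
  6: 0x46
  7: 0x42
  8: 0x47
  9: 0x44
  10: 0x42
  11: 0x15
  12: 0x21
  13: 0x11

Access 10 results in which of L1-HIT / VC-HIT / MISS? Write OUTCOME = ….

  [0] addr=0x45 blk=8 s=0: MISS | VC []
  [1] addr=0x44 blk=8 s=0: L1-HIT | VC []
  [2] addr=0x54 blk=10 s=0: MISS | VC [8]
  [3] addr=0x55 blk=10 s=0: L1-HIT | VC [8]
  [4] addr=0x56 blk=10 s=0: L1-HIT | VC [8]
  [5] addr=0x42 blk=8 s=0: VC-HIT | VC [10]
  [6] addr=0x46 blk=8 s=0: L1-HIT | VC [10]
  [7] addr=0x42 blk=8 s=0: L1-HIT | VC [10]
  [8] addr=0x47 blk=8 s=0: L1-HIT | VC [10]
  [9] addr=0x44 blk=8 s=0: L1-HIT | VC [10]
  [10] addr=0x42 blk=8 s=0: L1-HIT | VC [10]
  [11] addr=0x15 blk=2 s=0: MISS | VC [10, 8]
  [12] addr=0x21 blk=4 s=0: MISS | VC [10, 8, 2]
  [13] addr=0x11 blk=2 s=0: VC-HIT | VC [10, 8, 4]

OUTCOME = L1-HIT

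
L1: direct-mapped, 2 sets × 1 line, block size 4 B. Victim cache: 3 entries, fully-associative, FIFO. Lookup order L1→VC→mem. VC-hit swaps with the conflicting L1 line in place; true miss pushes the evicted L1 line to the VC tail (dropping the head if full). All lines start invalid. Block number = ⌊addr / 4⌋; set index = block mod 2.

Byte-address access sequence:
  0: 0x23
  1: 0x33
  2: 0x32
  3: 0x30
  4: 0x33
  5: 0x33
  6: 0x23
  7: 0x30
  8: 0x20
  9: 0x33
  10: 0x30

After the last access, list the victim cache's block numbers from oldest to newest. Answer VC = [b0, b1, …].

#0 0x23→b8/s0 MISS; vc=[]
#1 0x33→b12/s0 MISS; vc=[8]
#2 0x32→b12/s0 L1-HIT; vc=[8]
#3 0x30→b12/s0 L1-HIT; vc=[8]
#4 0x33→b12/s0 L1-HIT; vc=[8]
#5 0x33→b12/s0 L1-HIT; vc=[8]
#6 0x23→b8/s0 VC-HIT; vc=[12]
#7 0x30→b12/s0 VC-HIT; vc=[8]
#8 0x20→b8/s0 VC-HIT; vc=[12]
#9 0x33→b12/s0 VC-HIT; vc=[8]
#10 0x30→b12/s0 L1-HIT; vc=[8]

VC = [8]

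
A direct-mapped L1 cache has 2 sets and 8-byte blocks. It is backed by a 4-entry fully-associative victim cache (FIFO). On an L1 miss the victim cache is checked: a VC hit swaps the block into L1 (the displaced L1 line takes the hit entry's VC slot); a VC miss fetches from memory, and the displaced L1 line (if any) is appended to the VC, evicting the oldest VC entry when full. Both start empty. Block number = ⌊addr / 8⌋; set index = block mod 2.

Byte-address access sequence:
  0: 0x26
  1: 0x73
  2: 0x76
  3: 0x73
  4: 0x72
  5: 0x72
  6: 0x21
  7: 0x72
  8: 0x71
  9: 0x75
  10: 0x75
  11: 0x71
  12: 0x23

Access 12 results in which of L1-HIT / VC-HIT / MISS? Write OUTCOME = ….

OUTCOME = VC-HIT

  [0] addr=0x26 blk=4 s=0: MISS | VC []
  [1] addr=0x73 blk=14 s=0: MISS | VC [4]
  [2] addr=0x76 blk=14 s=0: L1-HIT | VC [4]
  [3] addr=0x73 blk=14 s=0: L1-HIT | VC [4]
  [4] addr=0x72 blk=14 s=0: L1-HIT | VC [4]
  [5] addr=0x72 blk=14 s=0: L1-HIT | VC [4]
  [6] addr=0x21 blk=4 s=0: VC-HIT | VC [14]
  [7] addr=0x72 blk=14 s=0: VC-HIT | VC [4]
  [8] addr=0x71 blk=14 s=0: L1-HIT | VC [4]
  [9] addr=0x75 blk=14 s=0: L1-HIT | VC [4]
  [10] addr=0x75 blk=14 s=0: L1-HIT | VC [4]
  [11] addr=0x71 blk=14 s=0: L1-HIT | VC [4]
  [12] addr=0x23 blk=4 s=0: VC-HIT | VC [14]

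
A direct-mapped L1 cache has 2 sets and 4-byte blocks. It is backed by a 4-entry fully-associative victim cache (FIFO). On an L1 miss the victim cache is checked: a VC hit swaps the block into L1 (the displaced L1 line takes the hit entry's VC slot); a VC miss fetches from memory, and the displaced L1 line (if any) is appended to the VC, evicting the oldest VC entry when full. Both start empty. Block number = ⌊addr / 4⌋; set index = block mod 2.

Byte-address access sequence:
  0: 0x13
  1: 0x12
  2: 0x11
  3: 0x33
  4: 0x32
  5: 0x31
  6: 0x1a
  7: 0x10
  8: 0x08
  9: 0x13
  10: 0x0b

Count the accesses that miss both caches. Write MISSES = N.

MISSES = 4

  [0] addr=0x13 blk=4 s=0: MISS | VC []
  [1] addr=0x12 blk=4 s=0: L1-HIT | VC []
  [2] addr=0x11 blk=4 s=0: L1-HIT | VC []
  [3] addr=0x33 blk=12 s=0: MISS | VC [4]
  [4] addr=0x32 blk=12 s=0: L1-HIT | VC [4]
  [5] addr=0x31 blk=12 s=0: L1-HIT | VC [4]
  [6] addr=0x1a blk=6 s=0: MISS | VC [4, 12]
  [7] addr=0x10 blk=4 s=0: VC-HIT | VC [6, 12]
  [8] addr=0x8 blk=2 s=0: MISS | VC [6, 12, 4]
  [9] addr=0x13 blk=4 s=0: VC-HIT | VC [6, 12, 2]
  [10] addr=0xb blk=2 s=0: VC-HIT | VC [6, 12, 4]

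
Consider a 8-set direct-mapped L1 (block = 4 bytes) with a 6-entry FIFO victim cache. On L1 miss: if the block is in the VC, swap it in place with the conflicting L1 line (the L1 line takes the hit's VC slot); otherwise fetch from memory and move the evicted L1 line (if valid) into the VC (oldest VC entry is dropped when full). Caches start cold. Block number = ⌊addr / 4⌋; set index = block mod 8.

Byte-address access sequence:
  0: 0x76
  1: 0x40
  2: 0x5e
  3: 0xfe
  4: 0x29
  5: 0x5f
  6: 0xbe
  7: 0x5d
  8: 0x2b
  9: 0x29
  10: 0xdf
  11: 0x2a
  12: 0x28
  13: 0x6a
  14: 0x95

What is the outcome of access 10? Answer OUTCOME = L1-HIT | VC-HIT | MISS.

#0 0x76→b29/s5 MISS; vc=[]
#1 0x40→b16/s0 MISS; vc=[]
#2 0x5e→b23/s7 MISS; vc=[]
#3 0xfe→b63/s7 MISS; vc=[23]
#4 0x29→b10/s2 MISS; vc=[23]
#5 0x5f→b23/s7 VC-HIT; vc=[63]
#6 0xbe→b47/s7 MISS; vc=[63,23]
#7 0x5d→b23/s7 VC-HIT; vc=[63,47]
#8 0x2b→b10/s2 L1-HIT; vc=[63,47]
#9 0x29→b10/s2 L1-HIT; vc=[63,47]
#10 0xdf→b55/s7 MISS; vc=[63,47,23]
#11 0x2a→b10/s2 L1-HIT; vc=[63,47,23]
#12 0x28→b10/s2 L1-HIT; vc=[63,47,23]
#13 0x6a→b26/s2 MISS; vc=[63,47,23,10]
#14 0x95→b37/s5 MISS; vc=[63,47,23,10,29]

OUTCOME = MISS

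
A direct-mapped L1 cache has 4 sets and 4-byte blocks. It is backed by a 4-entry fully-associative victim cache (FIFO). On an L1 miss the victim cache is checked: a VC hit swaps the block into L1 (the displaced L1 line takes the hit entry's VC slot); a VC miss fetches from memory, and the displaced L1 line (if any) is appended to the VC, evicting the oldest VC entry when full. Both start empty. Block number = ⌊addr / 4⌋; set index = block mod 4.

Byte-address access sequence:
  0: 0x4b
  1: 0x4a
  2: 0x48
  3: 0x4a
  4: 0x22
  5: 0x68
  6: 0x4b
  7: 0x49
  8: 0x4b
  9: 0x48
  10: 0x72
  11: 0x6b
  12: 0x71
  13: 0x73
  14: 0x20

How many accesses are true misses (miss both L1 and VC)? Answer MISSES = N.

0: 0x4b (blk 18, set 2) → MISS  vc=[]
1: 0x4a (blk 18, set 2) → L1-HIT  vc=[]
2: 0x48 (blk 18, set 2) → L1-HIT  vc=[]
3: 0x4a (blk 18, set 2) → L1-HIT  vc=[]
4: 0x22 (blk 8, set 0) → MISS  vc=[]
5: 0x68 (blk 26, set 2) → MISS  vc=[18]
6: 0x4b (blk 18, set 2) → VC-HIT  vc=[26]
7: 0x49 (blk 18, set 2) → L1-HIT  vc=[26]
8: 0x4b (blk 18, set 2) → L1-HIT  vc=[26]
9: 0x48 (blk 18, set 2) → L1-HIT  vc=[26]
10: 0x72 (blk 28, set 0) → MISS  vc=[26, 8]
11: 0x6b (blk 26, set 2) → VC-HIT  vc=[18, 8]
12: 0x71 (blk 28, set 0) → L1-HIT  vc=[18, 8]
13: 0x73 (blk 28, set 0) → L1-HIT  vc=[18, 8]
14: 0x20 (blk 8, set 0) → VC-HIT  vc=[18, 28]

MISSES = 4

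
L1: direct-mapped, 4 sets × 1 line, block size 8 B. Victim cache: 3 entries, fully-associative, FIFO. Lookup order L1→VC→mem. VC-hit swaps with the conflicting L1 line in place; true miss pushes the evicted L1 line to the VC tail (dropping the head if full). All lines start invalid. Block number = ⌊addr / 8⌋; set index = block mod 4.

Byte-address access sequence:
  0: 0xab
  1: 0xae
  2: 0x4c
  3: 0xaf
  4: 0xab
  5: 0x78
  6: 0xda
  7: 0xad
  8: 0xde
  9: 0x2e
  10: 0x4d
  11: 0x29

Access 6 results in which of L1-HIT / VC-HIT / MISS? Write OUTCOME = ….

#0 0xab→b21/s1 MISS; vc=[]
#1 0xae→b21/s1 L1-HIT; vc=[]
#2 0x4c→b9/s1 MISS; vc=[21]
#3 0xaf→b21/s1 VC-HIT; vc=[9]
#4 0xab→b21/s1 L1-HIT; vc=[9]
#5 0x78→b15/s3 MISS; vc=[9]
#6 0xda→b27/s3 MISS; vc=[9,15]
#7 0xad→b21/s1 L1-HIT; vc=[9,15]
#8 0xde→b27/s3 L1-HIT; vc=[9,15]
#9 0x2e→b5/s1 MISS; vc=[9,15,21]
#10 0x4d→b9/s1 VC-HIT; vc=[5,15,21]
#11 0x29→b5/s1 VC-HIT; vc=[9,15,21]

OUTCOME = MISS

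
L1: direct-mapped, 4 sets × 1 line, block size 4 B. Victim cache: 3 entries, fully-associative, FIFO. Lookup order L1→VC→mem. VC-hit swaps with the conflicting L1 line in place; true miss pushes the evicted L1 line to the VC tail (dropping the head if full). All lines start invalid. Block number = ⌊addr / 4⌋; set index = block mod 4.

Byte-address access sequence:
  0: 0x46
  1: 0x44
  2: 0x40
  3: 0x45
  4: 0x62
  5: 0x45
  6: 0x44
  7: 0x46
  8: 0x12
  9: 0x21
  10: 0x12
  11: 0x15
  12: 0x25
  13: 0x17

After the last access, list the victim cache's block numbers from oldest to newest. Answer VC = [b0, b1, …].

VC = [8, 17, 9]

#0 0x46→b17/s1 MISS; vc=[]
#1 0x44→b17/s1 L1-HIT; vc=[]
#2 0x40→b16/s0 MISS; vc=[]
#3 0x45→b17/s1 L1-HIT; vc=[]
#4 0x62→b24/s0 MISS; vc=[16]
#5 0x45→b17/s1 L1-HIT; vc=[16]
#6 0x44→b17/s1 L1-HIT; vc=[16]
#7 0x46→b17/s1 L1-HIT; vc=[16]
#8 0x12→b4/s0 MISS; vc=[16,24]
#9 0x21→b8/s0 MISS; vc=[16,24,4]
#10 0x12→b4/s0 VC-HIT; vc=[16,24,8]
#11 0x15→b5/s1 MISS; vc=[24,8,17]
#12 0x25→b9/s1 MISS; vc=[8,17,5]
#13 0x17→b5/s1 VC-HIT; vc=[8,17,9]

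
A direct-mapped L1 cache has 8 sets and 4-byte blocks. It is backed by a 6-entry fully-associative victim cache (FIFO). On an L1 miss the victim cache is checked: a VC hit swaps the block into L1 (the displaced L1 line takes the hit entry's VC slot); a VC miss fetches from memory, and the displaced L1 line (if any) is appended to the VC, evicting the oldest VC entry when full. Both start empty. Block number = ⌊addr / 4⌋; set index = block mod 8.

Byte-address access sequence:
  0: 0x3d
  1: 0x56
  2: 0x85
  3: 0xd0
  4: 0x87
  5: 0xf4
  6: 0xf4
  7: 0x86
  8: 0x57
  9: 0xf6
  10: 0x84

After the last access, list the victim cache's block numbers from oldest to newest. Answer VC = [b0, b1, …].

0: 0x3d (blk 15, set 7) → MISS  vc=[]
1: 0x56 (blk 21, set 5) → MISS  vc=[]
2: 0x85 (blk 33, set 1) → MISS  vc=[]
3: 0xd0 (blk 52, set 4) → MISS  vc=[]
4: 0x87 (blk 33, set 1) → L1-HIT  vc=[]
5: 0xf4 (blk 61, set 5) → MISS  vc=[21]
6: 0xf4 (blk 61, set 5) → L1-HIT  vc=[21]
7: 0x86 (blk 33, set 1) → L1-HIT  vc=[21]
8: 0x57 (blk 21, set 5) → VC-HIT  vc=[61]
9: 0xf6 (blk 61, set 5) → VC-HIT  vc=[21]
10: 0x84 (blk 33, set 1) → L1-HIT  vc=[21]

VC = [21]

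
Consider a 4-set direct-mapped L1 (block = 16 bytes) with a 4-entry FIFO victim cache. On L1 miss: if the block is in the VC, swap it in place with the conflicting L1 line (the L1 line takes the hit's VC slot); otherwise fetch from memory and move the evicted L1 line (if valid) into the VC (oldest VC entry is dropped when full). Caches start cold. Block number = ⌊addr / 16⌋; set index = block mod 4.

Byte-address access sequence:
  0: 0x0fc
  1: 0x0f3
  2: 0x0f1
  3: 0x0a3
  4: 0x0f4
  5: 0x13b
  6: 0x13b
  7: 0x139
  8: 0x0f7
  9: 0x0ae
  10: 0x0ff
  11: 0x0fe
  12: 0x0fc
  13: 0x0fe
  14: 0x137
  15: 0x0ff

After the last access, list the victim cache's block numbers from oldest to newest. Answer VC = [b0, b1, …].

#0 0xfc→b15/s3 MISS; vc=[]
#1 0xf3→b15/s3 L1-HIT; vc=[]
#2 0xf1→b15/s3 L1-HIT; vc=[]
#3 0xa3→b10/s2 MISS; vc=[]
#4 0xf4→b15/s3 L1-HIT; vc=[]
#5 0x13b→b19/s3 MISS; vc=[15]
#6 0x13b→b19/s3 L1-HIT; vc=[15]
#7 0x139→b19/s3 L1-HIT; vc=[15]
#8 0xf7→b15/s3 VC-HIT; vc=[19]
#9 0xae→b10/s2 L1-HIT; vc=[19]
#10 0xff→b15/s3 L1-HIT; vc=[19]
#11 0xfe→b15/s3 L1-HIT; vc=[19]
#12 0xfc→b15/s3 L1-HIT; vc=[19]
#13 0xfe→b15/s3 L1-HIT; vc=[19]
#14 0x137→b19/s3 VC-HIT; vc=[15]
#15 0xff→b15/s3 VC-HIT; vc=[19]

VC = [19]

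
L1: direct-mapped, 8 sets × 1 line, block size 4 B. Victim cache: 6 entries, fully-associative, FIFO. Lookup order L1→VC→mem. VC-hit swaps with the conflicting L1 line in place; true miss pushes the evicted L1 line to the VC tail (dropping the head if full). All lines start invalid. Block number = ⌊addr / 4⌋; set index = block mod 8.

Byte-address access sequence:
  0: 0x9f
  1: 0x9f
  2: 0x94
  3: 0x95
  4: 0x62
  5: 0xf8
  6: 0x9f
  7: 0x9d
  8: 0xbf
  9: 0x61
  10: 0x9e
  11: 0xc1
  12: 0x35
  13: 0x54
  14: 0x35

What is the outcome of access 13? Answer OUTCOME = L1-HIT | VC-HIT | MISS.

  [0] addr=0x9f blk=39 s=7: MISS | VC []
  [1] addr=0x9f blk=39 s=7: L1-HIT | VC []
  [2] addr=0x94 blk=37 s=5: MISS | VC []
  [3] addr=0x95 blk=37 s=5: L1-HIT | VC []
  [4] addr=0x62 blk=24 s=0: MISS | VC []
  [5] addr=0xf8 blk=62 s=6: MISS | VC []
  [6] addr=0x9f blk=39 s=7: L1-HIT | VC []
  [7] addr=0x9d blk=39 s=7: L1-HIT | VC []
  [8] addr=0xbf blk=47 s=7: MISS | VC [39]
  [9] addr=0x61 blk=24 s=0: L1-HIT | VC [39]
  [10] addr=0x9e blk=39 s=7: VC-HIT | VC [47]
  [11] addr=0xc1 blk=48 s=0: MISS | VC [47, 24]
  [12] addr=0x35 blk=13 s=5: MISS | VC [47, 24, 37]
  [13] addr=0x54 blk=21 s=5: MISS | VC [47, 24, 37, 13]
  [14] addr=0x35 blk=13 s=5: VC-HIT | VC [47, 24, 37, 21]

OUTCOME = MISS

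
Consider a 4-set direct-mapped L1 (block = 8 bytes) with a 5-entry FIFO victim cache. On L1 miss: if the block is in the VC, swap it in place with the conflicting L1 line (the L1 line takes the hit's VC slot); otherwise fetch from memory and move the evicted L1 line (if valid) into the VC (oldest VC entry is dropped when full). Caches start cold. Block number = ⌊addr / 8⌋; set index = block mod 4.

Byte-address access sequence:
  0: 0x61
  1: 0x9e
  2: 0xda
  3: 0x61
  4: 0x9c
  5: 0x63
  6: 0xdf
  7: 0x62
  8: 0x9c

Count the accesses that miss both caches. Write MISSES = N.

MISSES = 3

0: 0x61 (blk 12, set 0) → MISS  vc=[]
1: 0x9e (blk 19, set 3) → MISS  vc=[]
2: 0xda (blk 27, set 3) → MISS  vc=[19]
3: 0x61 (blk 12, set 0) → L1-HIT  vc=[19]
4: 0x9c (blk 19, set 3) → VC-HIT  vc=[27]
5: 0x63 (blk 12, set 0) → L1-HIT  vc=[27]
6: 0xdf (blk 27, set 3) → VC-HIT  vc=[19]
7: 0x62 (blk 12, set 0) → L1-HIT  vc=[19]
8: 0x9c (blk 19, set 3) → VC-HIT  vc=[27]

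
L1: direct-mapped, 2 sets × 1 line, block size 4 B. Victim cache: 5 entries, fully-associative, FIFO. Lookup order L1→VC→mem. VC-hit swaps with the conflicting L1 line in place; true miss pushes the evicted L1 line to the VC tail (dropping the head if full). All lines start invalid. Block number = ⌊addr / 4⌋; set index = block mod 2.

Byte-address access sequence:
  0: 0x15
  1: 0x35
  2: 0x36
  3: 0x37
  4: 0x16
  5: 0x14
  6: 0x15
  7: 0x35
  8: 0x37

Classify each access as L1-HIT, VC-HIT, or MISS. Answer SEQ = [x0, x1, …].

  [0] addr=0x15 blk=5 s=1: MISS | VC []
  [1] addr=0x35 blk=13 s=1: MISS | VC [5]
  [2] addr=0x36 blk=13 s=1: L1-HIT | VC [5]
  [3] addr=0x37 blk=13 s=1: L1-HIT | VC [5]
  [4] addr=0x16 blk=5 s=1: VC-HIT | VC [13]
  [5] addr=0x14 blk=5 s=1: L1-HIT | VC [13]
  [6] addr=0x15 blk=5 s=1: L1-HIT | VC [13]
  [7] addr=0x35 blk=13 s=1: VC-HIT | VC [5]
  [8] addr=0x37 blk=13 s=1: L1-HIT | VC [5]

SEQ = [MISS, MISS, L1-HIT, L1-HIT, VC-HIT, L1-HIT, L1-HIT, VC-HIT, L1-HIT]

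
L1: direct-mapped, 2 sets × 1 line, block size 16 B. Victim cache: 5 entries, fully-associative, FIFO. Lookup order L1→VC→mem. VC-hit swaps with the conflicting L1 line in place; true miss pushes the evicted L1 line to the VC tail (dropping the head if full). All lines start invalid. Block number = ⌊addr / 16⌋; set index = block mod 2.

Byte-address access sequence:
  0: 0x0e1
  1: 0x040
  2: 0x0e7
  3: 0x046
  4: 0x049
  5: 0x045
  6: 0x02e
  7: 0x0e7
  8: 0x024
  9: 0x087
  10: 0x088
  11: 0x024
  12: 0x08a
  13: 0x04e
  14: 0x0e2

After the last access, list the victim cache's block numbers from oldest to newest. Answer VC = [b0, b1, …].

VC = [4, 8, 2]

#0 0xe1→b14/s0 MISS; vc=[]
#1 0x40→b4/s0 MISS; vc=[14]
#2 0xe7→b14/s0 VC-HIT; vc=[4]
#3 0x46→b4/s0 VC-HIT; vc=[14]
#4 0x49→b4/s0 L1-HIT; vc=[14]
#5 0x45→b4/s0 L1-HIT; vc=[14]
#6 0x2e→b2/s0 MISS; vc=[14,4]
#7 0xe7→b14/s0 VC-HIT; vc=[2,4]
#8 0x24→b2/s0 VC-HIT; vc=[14,4]
#9 0x87→b8/s0 MISS; vc=[14,4,2]
#10 0x88→b8/s0 L1-HIT; vc=[14,4,2]
#11 0x24→b2/s0 VC-HIT; vc=[14,4,8]
#12 0x8a→b8/s0 VC-HIT; vc=[14,4,2]
#13 0x4e→b4/s0 VC-HIT; vc=[14,8,2]
#14 0xe2→b14/s0 VC-HIT; vc=[4,8,2]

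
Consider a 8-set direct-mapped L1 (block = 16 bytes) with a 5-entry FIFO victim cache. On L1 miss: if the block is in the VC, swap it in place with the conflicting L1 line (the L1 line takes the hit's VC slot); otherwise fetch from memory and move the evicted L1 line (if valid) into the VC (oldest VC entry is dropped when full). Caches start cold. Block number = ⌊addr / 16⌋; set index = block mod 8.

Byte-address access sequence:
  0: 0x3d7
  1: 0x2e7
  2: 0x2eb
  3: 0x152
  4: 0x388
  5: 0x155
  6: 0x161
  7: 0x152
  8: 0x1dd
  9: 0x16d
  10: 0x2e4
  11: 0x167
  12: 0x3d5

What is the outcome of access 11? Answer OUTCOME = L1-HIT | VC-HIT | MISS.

OUTCOME = VC-HIT

0: 0x3d7 (blk 61, set 5) → MISS  vc=[]
1: 0x2e7 (blk 46, set 6) → MISS  vc=[]
2: 0x2eb (blk 46, set 6) → L1-HIT  vc=[]
3: 0x152 (blk 21, set 5) → MISS  vc=[61]
4: 0x388 (blk 56, set 0) → MISS  vc=[61]
5: 0x155 (blk 21, set 5) → L1-HIT  vc=[61]
6: 0x161 (blk 22, set 6) → MISS  vc=[61, 46]
7: 0x152 (blk 21, set 5) → L1-HIT  vc=[61, 46]
8: 0x1dd (blk 29, set 5) → MISS  vc=[61, 46, 21]
9: 0x16d (blk 22, set 6) → L1-HIT  vc=[61, 46, 21]
10: 0x2e4 (blk 46, set 6) → VC-HIT  vc=[61, 22, 21]
11: 0x167 (blk 22, set 6) → VC-HIT  vc=[61, 46, 21]
12: 0x3d5 (blk 61, set 5) → VC-HIT  vc=[29, 46, 21]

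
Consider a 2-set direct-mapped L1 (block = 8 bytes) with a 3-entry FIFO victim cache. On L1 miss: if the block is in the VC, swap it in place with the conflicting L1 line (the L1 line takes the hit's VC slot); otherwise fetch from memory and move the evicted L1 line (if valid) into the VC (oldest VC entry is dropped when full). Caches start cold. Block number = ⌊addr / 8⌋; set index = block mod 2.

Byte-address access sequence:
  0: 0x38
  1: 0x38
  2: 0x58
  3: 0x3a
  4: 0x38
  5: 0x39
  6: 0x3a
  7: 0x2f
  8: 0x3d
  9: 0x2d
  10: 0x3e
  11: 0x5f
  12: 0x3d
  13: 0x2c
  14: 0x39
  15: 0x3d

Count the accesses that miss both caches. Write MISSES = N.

  [0] addr=0x38 blk=7 s=1: MISS | VC []
  [1] addr=0x38 blk=7 s=1: L1-HIT | VC []
  [2] addr=0x58 blk=11 s=1: MISS | VC [7]
  [3] addr=0x3a blk=7 s=1: VC-HIT | VC [11]
  [4] addr=0x38 blk=7 s=1: L1-HIT | VC [11]
  [5] addr=0x39 blk=7 s=1: L1-HIT | VC [11]
  [6] addr=0x3a blk=7 s=1: L1-HIT | VC [11]
  [7] addr=0x2f blk=5 s=1: MISS | VC [11, 7]
  [8] addr=0x3d blk=7 s=1: VC-HIT | VC [11, 5]
  [9] addr=0x2d blk=5 s=1: VC-HIT | VC [11, 7]
  [10] addr=0x3e blk=7 s=1: VC-HIT | VC [11, 5]
  [11] addr=0x5f blk=11 s=1: VC-HIT | VC [7, 5]
  [12] addr=0x3d blk=7 s=1: VC-HIT | VC [11, 5]
  [13] addr=0x2c blk=5 s=1: VC-HIT | VC [11, 7]
  [14] addr=0x39 blk=7 s=1: VC-HIT | VC [11, 5]
  [15] addr=0x3d blk=7 s=1: L1-HIT | VC [11, 5]

MISSES = 3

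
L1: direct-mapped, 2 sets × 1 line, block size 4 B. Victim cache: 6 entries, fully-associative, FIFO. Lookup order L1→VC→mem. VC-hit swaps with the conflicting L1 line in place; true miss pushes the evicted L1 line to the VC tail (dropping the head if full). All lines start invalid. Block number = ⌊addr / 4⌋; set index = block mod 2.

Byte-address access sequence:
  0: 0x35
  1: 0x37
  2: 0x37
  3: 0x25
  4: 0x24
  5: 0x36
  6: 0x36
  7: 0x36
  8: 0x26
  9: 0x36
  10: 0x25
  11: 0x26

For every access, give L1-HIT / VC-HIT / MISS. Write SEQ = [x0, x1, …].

#0 0x35→b13/s1 MISS; vc=[]
#1 0x37→b13/s1 L1-HIT; vc=[]
#2 0x37→b13/s1 L1-HIT; vc=[]
#3 0x25→b9/s1 MISS; vc=[13]
#4 0x24→b9/s1 L1-HIT; vc=[13]
#5 0x36→b13/s1 VC-HIT; vc=[9]
#6 0x36→b13/s1 L1-HIT; vc=[9]
#7 0x36→b13/s1 L1-HIT; vc=[9]
#8 0x26→b9/s1 VC-HIT; vc=[13]
#9 0x36→b13/s1 VC-HIT; vc=[9]
#10 0x25→b9/s1 VC-HIT; vc=[13]
#11 0x26→b9/s1 L1-HIT; vc=[13]

SEQ = [MISS, L1-HIT, L1-HIT, MISS, L1-HIT, VC-HIT, L1-HIT, L1-HIT, VC-HIT, VC-HIT, VC-HIT, L1-HIT]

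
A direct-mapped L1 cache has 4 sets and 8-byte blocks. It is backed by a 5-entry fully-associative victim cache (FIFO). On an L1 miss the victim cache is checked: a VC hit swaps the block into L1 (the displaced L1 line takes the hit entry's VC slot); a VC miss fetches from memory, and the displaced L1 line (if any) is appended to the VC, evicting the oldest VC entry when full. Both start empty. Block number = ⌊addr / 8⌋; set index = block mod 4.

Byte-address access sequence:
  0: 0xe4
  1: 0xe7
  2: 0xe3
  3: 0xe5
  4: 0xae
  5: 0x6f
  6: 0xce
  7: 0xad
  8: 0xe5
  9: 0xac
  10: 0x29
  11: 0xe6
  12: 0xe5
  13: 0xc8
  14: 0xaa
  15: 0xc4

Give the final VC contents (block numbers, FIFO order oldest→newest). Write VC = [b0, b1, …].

VC = [5, 13, 25, 28]

#0 0xe4→b28/s0 MISS; vc=[]
#1 0xe7→b28/s0 L1-HIT; vc=[]
#2 0xe3→b28/s0 L1-HIT; vc=[]
#3 0xe5→b28/s0 L1-HIT; vc=[]
#4 0xae→b21/s1 MISS; vc=[]
#5 0x6f→b13/s1 MISS; vc=[21]
#6 0xce→b25/s1 MISS; vc=[21,13]
#7 0xad→b21/s1 VC-HIT; vc=[25,13]
#8 0xe5→b28/s0 L1-HIT; vc=[25,13]
#9 0xac→b21/s1 L1-HIT; vc=[25,13]
#10 0x29→b5/s1 MISS; vc=[25,13,21]
#11 0xe6→b28/s0 L1-HIT; vc=[25,13,21]
#12 0xe5→b28/s0 L1-HIT; vc=[25,13,21]
#13 0xc8→b25/s1 VC-HIT; vc=[5,13,21]
#14 0xaa→b21/s1 VC-HIT; vc=[5,13,25]
#15 0xc4→b24/s0 MISS; vc=[5,13,25,28]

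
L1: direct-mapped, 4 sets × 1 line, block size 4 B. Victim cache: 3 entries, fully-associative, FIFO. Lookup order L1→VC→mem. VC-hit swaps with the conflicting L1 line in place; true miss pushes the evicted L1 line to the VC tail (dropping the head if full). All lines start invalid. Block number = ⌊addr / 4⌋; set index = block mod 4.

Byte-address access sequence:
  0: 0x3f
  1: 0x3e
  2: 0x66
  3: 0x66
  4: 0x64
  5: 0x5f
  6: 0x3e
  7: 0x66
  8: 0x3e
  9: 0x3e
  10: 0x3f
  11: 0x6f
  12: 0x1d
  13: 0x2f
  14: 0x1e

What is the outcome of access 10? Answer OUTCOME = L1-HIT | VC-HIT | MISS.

  [0] addr=0x3f blk=15 s=3: MISS | VC []
  [1] addr=0x3e blk=15 s=3: L1-HIT | VC []
  [2] addr=0x66 blk=25 s=1: MISS | VC []
  [3] addr=0x66 blk=25 s=1: L1-HIT | VC []
  [4] addr=0x64 blk=25 s=1: L1-HIT | VC []
  [5] addr=0x5f blk=23 s=3: MISS | VC [15]
  [6] addr=0x3e blk=15 s=3: VC-HIT | VC [23]
  [7] addr=0x66 blk=25 s=1: L1-HIT | VC [23]
  [8] addr=0x3e blk=15 s=3: L1-HIT | VC [23]
  [9] addr=0x3e blk=15 s=3: L1-HIT | VC [23]
  [10] addr=0x3f blk=15 s=3: L1-HIT | VC [23]
  [11] addr=0x6f blk=27 s=3: MISS | VC [23, 15]
  [12] addr=0x1d blk=7 s=3: MISS | VC [23, 15, 27]
  [13] addr=0x2f blk=11 s=3: MISS | VC [15, 27, 7]
  [14] addr=0x1e blk=7 s=3: VC-HIT | VC [15, 27, 11]

OUTCOME = L1-HIT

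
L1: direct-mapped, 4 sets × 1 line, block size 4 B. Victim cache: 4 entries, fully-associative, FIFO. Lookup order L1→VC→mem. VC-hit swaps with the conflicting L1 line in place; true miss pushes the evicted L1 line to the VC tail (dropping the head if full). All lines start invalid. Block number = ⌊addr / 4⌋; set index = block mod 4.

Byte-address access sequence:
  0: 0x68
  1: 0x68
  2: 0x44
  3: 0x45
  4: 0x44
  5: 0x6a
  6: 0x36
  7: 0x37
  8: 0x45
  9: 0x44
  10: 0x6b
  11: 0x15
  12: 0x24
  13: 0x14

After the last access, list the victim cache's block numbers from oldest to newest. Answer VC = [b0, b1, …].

VC = [13, 17, 9]

#0 0x68→b26/s2 MISS; vc=[]
#1 0x68→b26/s2 L1-HIT; vc=[]
#2 0x44→b17/s1 MISS; vc=[]
#3 0x45→b17/s1 L1-HIT; vc=[]
#4 0x44→b17/s1 L1-HIT; vc=[]
#5 0x6a→b26/s2 L1-HIT; vc=[]
#6 0x36→b13/s1 MISS; vc=[17]
#7 0x37→b13/s1 L1-HIT; vc=[17]
#8 0x45→b17/s1 VC-HIT; vc=[13]
#9 0x44→b17/s1 L1-HIT; vc=[13]
#10 0x6b→b26/s2 L1-HIT; vc=[13]
#11 0x15→b5/s1 MISS; vc=[13,17]
#12 0x24→b9/s1 MISS; vc=[13,17,5]
#13 0x14→b5/s1 VC-HIT; vc=[13,17,9]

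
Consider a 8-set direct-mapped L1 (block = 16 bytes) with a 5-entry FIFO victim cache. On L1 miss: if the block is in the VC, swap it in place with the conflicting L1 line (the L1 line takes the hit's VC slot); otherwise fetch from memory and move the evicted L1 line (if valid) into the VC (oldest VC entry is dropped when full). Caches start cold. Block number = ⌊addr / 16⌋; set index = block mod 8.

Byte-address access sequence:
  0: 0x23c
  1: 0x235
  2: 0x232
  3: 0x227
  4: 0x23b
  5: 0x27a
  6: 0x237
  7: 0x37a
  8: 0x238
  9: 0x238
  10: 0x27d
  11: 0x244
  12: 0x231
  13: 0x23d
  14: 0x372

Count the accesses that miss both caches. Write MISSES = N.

#0 0x23c→b35/s3 MISS; vc=[]
#1 0x235→b35/s3 L1-HIT; vc=[]
#2 0x232→b35/s3 L1-HIT; vc=[]
#3 0x227→b34/s2 MISS; vc=[]
#4 0x23b→b35/s3 L1-HIT; vc=[]
#5 0x27a→b39/s7 MISS; vc=[]
#6 0x237→b35/s3 L1-HIT; vc=[]
#7 0x37a→b55/s7 MISS; vc=[39]
#8 0x238→b35/s3 L1-HIT; vc=[39]
#9 0x238→b35/s3 L1-HIT; vc=[39]
#10 0x27d→b39/s7 VC-HIT; vc=[55]
#11 0x244→b36/s4 MISS; vc=[55]
#12 0x231→b35/s3 L1-HIT; vc=[55]
#13 0x23d→b35/s3 L1-HIT; vc=[55]
#14 0x372→b55/s7 VC-HIT; vc=[39]

MISSES = 5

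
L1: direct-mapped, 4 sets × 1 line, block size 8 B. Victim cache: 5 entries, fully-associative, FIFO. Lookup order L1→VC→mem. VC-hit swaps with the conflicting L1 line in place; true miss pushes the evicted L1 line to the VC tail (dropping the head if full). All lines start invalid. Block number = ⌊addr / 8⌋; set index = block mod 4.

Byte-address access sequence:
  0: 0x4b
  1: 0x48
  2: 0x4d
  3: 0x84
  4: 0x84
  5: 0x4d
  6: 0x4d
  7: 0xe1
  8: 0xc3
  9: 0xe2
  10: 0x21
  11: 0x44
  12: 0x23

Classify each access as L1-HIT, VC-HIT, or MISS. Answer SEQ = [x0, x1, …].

#0 0x4b→b9/s1 MISS; vc=[]
#1 0x48→b9/s1 L1-HIT; vc=[]
#2 0x4d→b9/s1 L1-HIT; vc=[]
#3 0x84→b16/s0 MISS; vc=[]
#4 0x84→b16/s0 L1-HIT; vc=[]
#5 0x4d→b9/s1 L1-HIT; vc=[]
#6 0x4d→b9/s1 L1-HIT; vc=[]
#7 0xe1→b28/s0 MISS; vc=[16]
#8 0xc3→b24/s0 MISS; vc=[16,28]
#9 0xe2→b28/s0 VC-HIT; vc=[16,24]
#10 0x21→b4/s0 MISS; vc=[16,24,28]
#11 0x44→b8/s0 MISS; vc=[16,24,28,4]
#12 0x23→b4/s0 VC-HIT; vc=[16,24,28,8]

SEQ = [MISS, L1-HIT, L1-HIT, MISS, L1-HIT, L1-HIT, L1-HIT, MISS, MISS, VC-HIT, MISS, MISS, VC-HIT]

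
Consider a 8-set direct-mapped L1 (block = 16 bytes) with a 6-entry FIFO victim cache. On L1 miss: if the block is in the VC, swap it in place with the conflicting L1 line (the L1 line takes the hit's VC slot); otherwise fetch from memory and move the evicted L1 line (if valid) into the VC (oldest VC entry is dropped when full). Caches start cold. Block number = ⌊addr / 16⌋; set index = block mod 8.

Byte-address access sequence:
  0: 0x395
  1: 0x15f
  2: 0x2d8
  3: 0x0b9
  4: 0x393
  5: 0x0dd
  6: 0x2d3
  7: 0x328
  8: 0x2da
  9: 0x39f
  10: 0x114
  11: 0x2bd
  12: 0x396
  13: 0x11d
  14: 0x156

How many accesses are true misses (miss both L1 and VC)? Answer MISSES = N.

MISSES = 8

#0 0x395→b57/s1 MISS; vc=[]
#1 0x15f→b21/s5 MISS; vc=[]
#2 0x2d8→b45/s5 MISS; vc=[21]
#3 0xb9→b11/s3 MISS; vc=[21]
#4 0x393→b57/s1 L1-HIT; vc=[21]
#5 0xdd→b13/s5 MISS; vc=[21,45]
#6 0x2d3→b45/s5 VC-HIT; vc=[21,13]
#7 0x328→b50/s2 MISS; vc=[21,13]
#8 0x2da→b45/s5 L1-HIT; vc=[21,13]
#9 0x39f→b57/s1 L1-HIT; vc=[21,13]
#10 0x114→b17/s1 MISS; vc=[21,13,57]
#11 0x2bd→b43/s3 MISS; vc=[21,13,57,11]
#12 0x396→b57/s1 VC-HIT; vc=[21,13,17,11]
#13 0x11d→b17/s1 VC-HIT; vc=[21,13,57,11]
#14 0x156→b21/s5 VC-HIT; vc=[45,13,57,11]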